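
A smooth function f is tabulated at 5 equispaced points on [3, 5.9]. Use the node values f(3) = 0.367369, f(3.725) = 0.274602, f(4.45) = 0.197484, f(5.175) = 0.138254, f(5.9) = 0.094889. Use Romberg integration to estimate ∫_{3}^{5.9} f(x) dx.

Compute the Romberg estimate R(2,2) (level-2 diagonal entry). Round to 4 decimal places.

R(0,0) (trapezoid, 1 panel, h=2.9000): 0.670274
R(1,0) (trapezoid, 2 panels, h=1.4500): 0.621489
R(2,0) (trapezoid, 4 panels, h=0.7250): 0.610065
R(1,1) = 0.621489 + (0.621489 − 0.670274)/3 = 0.605227
R(2,1) = 0.610065 + (0.610065 − 0.621489)/3 = 0.606257
R(2,2) = 0.606257 + (0.606257 − 0.605227)/15 = 0.606326

0.6063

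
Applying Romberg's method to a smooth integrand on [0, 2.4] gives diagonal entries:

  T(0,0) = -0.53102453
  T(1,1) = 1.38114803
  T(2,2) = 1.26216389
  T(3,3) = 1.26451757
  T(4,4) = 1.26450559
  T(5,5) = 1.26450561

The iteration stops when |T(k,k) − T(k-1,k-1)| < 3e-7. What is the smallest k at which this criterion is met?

k = 5

|T(1,1) − T(0,0)| = 1.91217256 ≥ 3e-7
|T(2,2) − T(1,1)| = 0.11898414 ≥ 3e-7
|T(3,3) − T(2,2)| = 0.00235368 ≥ 3e-7
|T(4,4) − T(3,3)| = 0.00001198 ≥ 3e-7
|T(5,5) − T(4,4)| = 0.00000002 < 3e-7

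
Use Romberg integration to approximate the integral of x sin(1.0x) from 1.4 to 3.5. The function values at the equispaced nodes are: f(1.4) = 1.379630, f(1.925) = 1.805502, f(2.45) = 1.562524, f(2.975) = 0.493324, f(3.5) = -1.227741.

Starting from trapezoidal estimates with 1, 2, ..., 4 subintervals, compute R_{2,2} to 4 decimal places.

R_{0,0} (trapezoid, 1 panel, h=2.1000): 0.159483
R_{1,0} (trapezoid, 2 panels, h=1.0500): 1.720392
R_{2,0} (trapezoid, 4 panels, h=0.5250): 2.067080
R_{1,1} = 1.720392 + (1.720392 − 0.159483)/3 = 2.240695
R_{2,1} = 2.067080 + (2.067080 − 1.720392)/3 = 2.182643
R_{2,2} = 2.182643 + (2.182643 − 2.240695)/15 = 2.178773

2.1788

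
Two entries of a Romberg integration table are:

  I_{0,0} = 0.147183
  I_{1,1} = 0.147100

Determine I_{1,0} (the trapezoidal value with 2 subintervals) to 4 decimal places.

0.1471

From I_{1,1} = (4·I_{1,0} − I_{0,0})/3, solve for I_{1,0}:
4·I_{1,0} = 3·0.147100 + 0.147183 = 0.588483
I_{1,0} = 0.147121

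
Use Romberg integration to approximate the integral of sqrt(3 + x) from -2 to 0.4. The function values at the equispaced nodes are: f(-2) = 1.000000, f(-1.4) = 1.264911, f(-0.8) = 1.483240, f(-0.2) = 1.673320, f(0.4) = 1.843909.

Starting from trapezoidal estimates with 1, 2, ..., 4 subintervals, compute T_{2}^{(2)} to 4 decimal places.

T_{0}^{(0)} (trapezoid, 1 panel, h=2.4000): 3.412691
T_{1}^{(0)} (trapezoid, 2 panels, h=1.2000): 3.486233
T_{2}^{(0)} (trapezoid, 4 panels, h=0.6000): 3.506055
T_{1}^{(1)} = 3.486233 + (3.486233 − 3.412691)/3 = 3.510747
T_{2}^{(1)} = 3.506055 + (3.506055 − 3.486233)/3 = 3.512662
T_{2}^{(2)} = 3.512662 + (3.512662 − 3.510747)/15 = 3.512790

3.5128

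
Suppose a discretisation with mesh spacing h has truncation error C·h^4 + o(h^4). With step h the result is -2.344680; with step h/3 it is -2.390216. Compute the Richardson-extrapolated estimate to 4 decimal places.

Extrapolated value = (81·A(h/3) − A(h)) / (81 − 1)
= (81·(-2.390216) − (-2.344680)) / 80
= -191.262816 / 80 = -2.390785

-2.3908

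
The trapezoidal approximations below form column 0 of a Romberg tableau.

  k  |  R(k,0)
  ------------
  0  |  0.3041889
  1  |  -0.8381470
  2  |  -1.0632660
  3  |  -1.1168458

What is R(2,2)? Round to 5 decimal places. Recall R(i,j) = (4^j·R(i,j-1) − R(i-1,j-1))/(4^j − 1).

-1.13293

Richardson extrapolation on the trapezoidal column (denominator 4−1=3):
R(1,1) = (4·(-0.8381470) − 0.3041889) / 3 = -1.2189256
R(2,1) = -1.0632660 + (-1.0632660 − (-0.8381470))/3 = -1.1383057
R(2,2) = -1.1383057 + (-1.1383057 − (-1.2189256))/15 = -1.1329310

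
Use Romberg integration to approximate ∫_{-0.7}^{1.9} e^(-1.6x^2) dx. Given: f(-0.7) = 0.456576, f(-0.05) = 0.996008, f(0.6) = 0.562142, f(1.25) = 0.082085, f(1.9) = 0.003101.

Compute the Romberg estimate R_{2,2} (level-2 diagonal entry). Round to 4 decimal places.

1.2845

R_{0,0} (trapezoid, 1 panel, h=2.6000): 0.597580
R_{1,0} (trapezoid, 2 panels, h=1.3000): 1.029575
R_{2,0} (trapezoid, 4 panels, h=0.6500): 1.215548
R_{1,1} = 1.029575 + (1.029575 − 0.597580)/3 = 1.173573
R_{2,1} = 1.215548 + (1.215548 − 1.029575)/3 = 1.277539
R_{2,2} = 1.277539 + (1.277539 − 1.173573)/15 = 1.284470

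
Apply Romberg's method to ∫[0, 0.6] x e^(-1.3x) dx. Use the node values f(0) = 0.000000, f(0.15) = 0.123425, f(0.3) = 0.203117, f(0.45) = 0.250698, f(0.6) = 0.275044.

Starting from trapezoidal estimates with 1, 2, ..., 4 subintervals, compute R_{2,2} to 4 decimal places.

R_{0,0} (trapezoid, 1 panel, h=0.6000): 0.082513
R_{1,0} (trapezoid, 2 panels, h=0.3000): 0.102192
R_{2,0} (trapezoid, 4 panels, h=0.1500): 0.107214
R_{1,1} = 0.102192 + (0.102192 − 0.082513)/3 = 0.108752
R_{2,1} = 0.107214 + (0.107214 − 0.102192)/3 = 0.108888
R_{2,2} = 0.108888 + (0.108888 − 0.108752)/15 = 0.108897

0.1089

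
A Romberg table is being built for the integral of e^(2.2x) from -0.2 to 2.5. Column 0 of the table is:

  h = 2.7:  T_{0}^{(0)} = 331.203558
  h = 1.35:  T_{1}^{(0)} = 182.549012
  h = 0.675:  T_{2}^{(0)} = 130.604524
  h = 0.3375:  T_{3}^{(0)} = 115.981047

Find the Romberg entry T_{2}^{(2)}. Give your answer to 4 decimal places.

111.9758

T_{1}^{(1)} = 182.549012 + (182.549012 − 331.203558)/3 = 132.997497
T_{2}^{(1)} = 130.604524 + (130.604524 − 182.549012)/3 = 113.289695
T_{2}^{(2)} = (16·113.289695 − 132.997497) / 15 = 111.975842
(Column j=1 coincides with Simpson's rule on the same nodes.)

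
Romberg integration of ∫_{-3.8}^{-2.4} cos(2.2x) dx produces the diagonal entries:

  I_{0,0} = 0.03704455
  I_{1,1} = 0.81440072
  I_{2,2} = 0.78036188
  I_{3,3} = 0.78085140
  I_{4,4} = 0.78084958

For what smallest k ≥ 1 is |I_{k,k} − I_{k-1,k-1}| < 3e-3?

k = 3

|I_{1,1} − I_{0,0}| = 0.77735617 ≥ 3e-3
|I_{2,2} − I_{1,1}| = 0.03403884 ≥ 3e-3
|I_{3,3} − I_{2,2}| = 0.00048952 < 3e-3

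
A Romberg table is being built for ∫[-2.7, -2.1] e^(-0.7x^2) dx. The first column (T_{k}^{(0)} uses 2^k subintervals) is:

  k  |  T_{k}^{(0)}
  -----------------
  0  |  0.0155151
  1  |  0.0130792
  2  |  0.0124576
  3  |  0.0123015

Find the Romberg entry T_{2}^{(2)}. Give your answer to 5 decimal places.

Richardson extrapolation on the trapezoidal column (denominator 4−1=3):
T_{1}^{(1)} = (4·0.0130792 − 0.0155151) / 3 = 0.0122672
T_{2}^{(1)} = 0.0124576 + (0.0124576 − 0.0130792)/3 = 0.0122504
T_{2}^{(2)} = (16·0.0122504 − 0.0122672) / 15 = 0.0122493

0.01225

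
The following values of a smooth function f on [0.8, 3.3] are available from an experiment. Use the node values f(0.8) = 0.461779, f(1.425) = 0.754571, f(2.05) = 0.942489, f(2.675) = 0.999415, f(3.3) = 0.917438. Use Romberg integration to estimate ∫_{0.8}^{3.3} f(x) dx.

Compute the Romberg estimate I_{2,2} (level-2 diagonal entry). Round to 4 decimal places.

2.1414

I_{0,0} (trapezoid, 1 panel, h=2.5000): 1.724021
I_{1,0} (trapezoid, 2 panels, h=1.2500): 2.040122
I_{2,0} (trapezoid, 4 panels, h=0.6250): 2.116302
I_{1,1} = 2.040122 + (2.040122 − 1.724021)/3 = 2.145489
I_{2,1} = 2.116302 + (2.116302 − 2.040122)/3 = 2.141695
I_{2,2} = 2.141695 + (2.141695 − 2.145489)/15 = 2.141442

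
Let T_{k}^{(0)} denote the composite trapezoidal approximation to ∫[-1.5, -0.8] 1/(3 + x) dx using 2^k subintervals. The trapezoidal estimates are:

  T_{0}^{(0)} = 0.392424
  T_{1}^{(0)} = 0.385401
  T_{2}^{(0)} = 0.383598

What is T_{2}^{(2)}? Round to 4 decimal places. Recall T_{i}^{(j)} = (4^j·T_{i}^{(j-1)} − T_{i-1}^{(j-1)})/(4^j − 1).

Richardson extrapolation on the trapezoidal column (denominator 4−1=3):
T_{1}^{(1)} = (4·0.385401 − 0.392424) / 3 = 0.383060
T_{2}^{(1)} = 0.383598 + (0.383598 − 0.385401)/3 = 0.382997
T_{2}^{(2)} = (16·0.382997 − 0.383060) / 15 = 0.382993

0.3830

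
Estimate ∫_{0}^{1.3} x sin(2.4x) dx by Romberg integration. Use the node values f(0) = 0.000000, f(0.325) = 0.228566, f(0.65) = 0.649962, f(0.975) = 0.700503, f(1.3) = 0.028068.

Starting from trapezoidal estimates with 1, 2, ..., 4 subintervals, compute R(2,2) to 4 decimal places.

R(0,0) (trapezoid, 1 panel, h=1.3000): 0.018244
R(1,0) (trapezoid, 2 panels, h=0.6500): 0.431597
R(2,0) (trapezoid, 4 panels, h=0.3250): 0.517746
R(1,1) = 0.431597 + (0.431597 − 0.018244)/3 = 0.569381
R(2,1) = 0.517746 + (0.517746 − 0.431597)/3 = 0.546462
R(2,2) = 0.546462 + (0.546462 − 0.569381)/15 = 0.544934

0.5449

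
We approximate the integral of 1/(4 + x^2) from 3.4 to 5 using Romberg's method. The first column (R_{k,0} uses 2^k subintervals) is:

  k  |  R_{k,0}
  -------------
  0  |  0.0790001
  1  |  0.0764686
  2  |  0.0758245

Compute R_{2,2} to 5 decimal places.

0.07561

R_{1,1} = 0.0764686 + (0.0764686 − 0.0790001)/3 = 0.0756248
R_{2,1} = (4·0.0758245 − 0.0764686) / 3 = 0.0756098
R_{2,2} = (16·0.0756098 − 0.0756248) / 15 = 0.0756088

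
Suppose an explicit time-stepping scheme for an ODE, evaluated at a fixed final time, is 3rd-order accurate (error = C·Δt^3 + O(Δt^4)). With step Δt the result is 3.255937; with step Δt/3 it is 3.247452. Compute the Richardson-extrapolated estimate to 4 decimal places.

3.2471

Extrapolated value = (27·A(Δt/3) − A(Δt)) / (27 − 1)
= (27·3.247452 − 3.255937) / 26
= 84.425267 / 26 = 3.247126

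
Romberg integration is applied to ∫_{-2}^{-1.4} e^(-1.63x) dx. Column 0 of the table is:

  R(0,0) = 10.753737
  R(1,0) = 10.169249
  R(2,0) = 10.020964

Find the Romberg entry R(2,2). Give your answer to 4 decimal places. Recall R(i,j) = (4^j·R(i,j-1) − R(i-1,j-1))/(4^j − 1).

9.9713

Richardson extrapolation on the trapezoidal column (denominator 4−1=3):
R(1,1) = (4·10.169249 − 10.753737) / 3 = 9.974420
R(2,1) = (4·10.020964 − 10.169249) / 3 = 9.971536
R(2,2) = (16·9.971536 − 9.974420) / 15 = 9.971344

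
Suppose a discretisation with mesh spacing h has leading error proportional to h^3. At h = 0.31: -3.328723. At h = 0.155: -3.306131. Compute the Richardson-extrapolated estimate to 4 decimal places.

The leading error scales as h^3; refining by a factor of 2 reduces it by 2^3 = 8.
Extrapolated value = (8·A(h/2) − A(h)) / (8 − 1)
= (8·(-3.306131) − (-3.328723)) / 7
= -23.120325 / 7 = -3.302904

-3.3029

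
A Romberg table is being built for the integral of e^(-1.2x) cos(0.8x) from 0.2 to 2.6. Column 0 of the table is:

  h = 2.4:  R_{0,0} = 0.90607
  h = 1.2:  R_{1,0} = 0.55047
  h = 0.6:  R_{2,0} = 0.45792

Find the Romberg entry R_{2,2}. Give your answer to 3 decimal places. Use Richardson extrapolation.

0.427

Richardson extrapolation on the trapezoidal column (denominator 4−1=3):
R_{1,1} = (4·0.55047 − 0.90607) / 3 = 0.43194
R_{2,1} = (4·0.45792 − 0.55047) / 3 = 0.42707
R_{2,2} = (16·0.42707 − 0.43194) / 15 = 0.42675
(Column j=1 coincides with Simpson's rule on the same nodes.)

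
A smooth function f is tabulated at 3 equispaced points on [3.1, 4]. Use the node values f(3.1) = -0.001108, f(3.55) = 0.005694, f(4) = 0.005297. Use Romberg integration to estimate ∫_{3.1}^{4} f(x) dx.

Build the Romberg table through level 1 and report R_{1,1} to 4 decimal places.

0.0040

R_{0,0} (trapezoid, 1 panel, h=0.9000): 0.001885
R_{1,0} (trapezoid, 2 panels, h=0.4500): 0.003505
R_{1,1} = 0.003505 + (0.003505 − 0.001885)/3 = 0.004045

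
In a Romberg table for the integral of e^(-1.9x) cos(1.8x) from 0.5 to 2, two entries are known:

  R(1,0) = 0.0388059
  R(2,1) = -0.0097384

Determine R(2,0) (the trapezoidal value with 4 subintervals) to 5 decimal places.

From R(2,1) = (4·R(2,0) − R(1,0))/3, solve for R(2,0):
4·R(2,0) = 3·(-0.0097384) + 0.0388059 = 0.0095907
R(2,0) = 0.0023977

0.00240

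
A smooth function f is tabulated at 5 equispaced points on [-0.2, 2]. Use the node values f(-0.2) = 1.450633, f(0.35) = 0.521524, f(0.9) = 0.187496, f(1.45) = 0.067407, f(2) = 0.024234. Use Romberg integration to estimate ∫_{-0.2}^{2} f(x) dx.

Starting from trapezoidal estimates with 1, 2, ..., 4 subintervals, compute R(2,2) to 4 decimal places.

0.7680

R(0,0) (trapezoid, 1 panel, h=2.2000): 1.622354
R(1,0) (trapezoid, 2 panels, h=1.1000): 1.017422
R(2,0) (trapezoid, 4 panels, h=0.5500): 0.832623
R(1,1) = 1.017422 + (1.017422 − 1.622354)/3 = 0.815778
R(2,1) = 0.832623 + (0.832623 − 1.017422)/3 = 0.771023
R(2,2) = 0.771023 + (0.771023 − 0.815778)/15 = 0.768039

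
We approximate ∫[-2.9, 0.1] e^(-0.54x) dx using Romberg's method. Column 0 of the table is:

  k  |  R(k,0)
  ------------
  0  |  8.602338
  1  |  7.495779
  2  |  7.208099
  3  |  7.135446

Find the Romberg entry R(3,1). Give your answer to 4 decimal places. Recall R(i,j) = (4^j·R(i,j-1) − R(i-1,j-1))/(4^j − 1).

7.1112

R(3,1) = (4·7.135446 − 7.208099) / 3 = 7.111228
(Column j=1 coincides with Simpson's rule on the same nodes.)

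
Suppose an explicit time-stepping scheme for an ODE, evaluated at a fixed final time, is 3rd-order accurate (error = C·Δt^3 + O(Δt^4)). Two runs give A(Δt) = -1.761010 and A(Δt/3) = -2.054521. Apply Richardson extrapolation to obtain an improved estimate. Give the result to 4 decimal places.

-2.0658

Extrapolated value = (27·A(Δt/3) − A(Δt)) / (27 − 1)
= (27·(-2.054521) − (-1.761010)) / 26
= -53.711057 / 26 = -2.065810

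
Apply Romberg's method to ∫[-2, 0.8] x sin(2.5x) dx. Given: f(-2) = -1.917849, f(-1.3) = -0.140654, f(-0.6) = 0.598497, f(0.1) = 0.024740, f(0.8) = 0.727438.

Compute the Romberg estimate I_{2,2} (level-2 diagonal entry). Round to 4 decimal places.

-0.1512

I_{0,0} (trapezoid, 1 panel, h=2.8000): -1.666575
I_{1,0} (trapezoid, 2 panels, h=1.4000): 0.004608
I_{2,0} (trapezoid, 4 panels, h=0.7000): -0.078836
I_{1,1} = 0.004608 + (0.004608 − (-1.666575))/3 = 0.561669
I_{2,1} = -0.078836 + (-0.078836 − 0.004608)/3 = -0.106651
I_{2,2} = -0.106651 + (-0.106651 − 0.561669)/15 = -0.151206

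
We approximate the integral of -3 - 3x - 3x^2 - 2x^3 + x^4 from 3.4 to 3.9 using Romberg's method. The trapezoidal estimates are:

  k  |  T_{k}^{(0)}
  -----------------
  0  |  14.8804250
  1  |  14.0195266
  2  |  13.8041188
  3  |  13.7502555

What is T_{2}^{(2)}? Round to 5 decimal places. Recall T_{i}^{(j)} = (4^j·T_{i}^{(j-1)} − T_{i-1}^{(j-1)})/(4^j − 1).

T_{1}^{(1)} = (4·14.0195266 − 14.8804250) / 3 = 13.7325605
T_{2}^{(1)} = (4·13.8041188 − 14.0195266) / 3 = 13.7323162
T_{2}^{(2)} = (16·13.7323162 − 13.7325605) / 15 = 13.7322999

13.73230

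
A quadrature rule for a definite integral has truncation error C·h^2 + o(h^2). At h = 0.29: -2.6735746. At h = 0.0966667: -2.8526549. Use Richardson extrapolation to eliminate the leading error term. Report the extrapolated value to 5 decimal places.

The leading error scales as h^2; refining by a factor of 3 reduces it by 3^2 = 9.
Extrapolated value = (9·A(h/3) − A(h)) / (9 − 1)
= (9·(-2.8526549) − (-2.6735746)) / 8
= -23.0003195 / 8 = -2.8750399

-2.87504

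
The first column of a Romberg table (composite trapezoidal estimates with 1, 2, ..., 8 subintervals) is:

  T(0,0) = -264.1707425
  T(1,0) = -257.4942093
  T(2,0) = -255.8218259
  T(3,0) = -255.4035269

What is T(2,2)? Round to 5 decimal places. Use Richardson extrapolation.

Richardson extrapolation on the trapezoidal column (denominator 4−1=3):
T(1,1) = -257.4942093 + (-257.4942093 − (-264.1707425))/3 = -255.2686982
T(2,1) = -255.8218259 + (-255.8218259 − (-257.4942093))/3 = -255.2643648
T(2,2) = (16·(-255.2643648) − (-255.2686982)) / 15 = -255.2640759
(Column j=1 coincides with Simpson's rule on the same nodes.)

-255.26408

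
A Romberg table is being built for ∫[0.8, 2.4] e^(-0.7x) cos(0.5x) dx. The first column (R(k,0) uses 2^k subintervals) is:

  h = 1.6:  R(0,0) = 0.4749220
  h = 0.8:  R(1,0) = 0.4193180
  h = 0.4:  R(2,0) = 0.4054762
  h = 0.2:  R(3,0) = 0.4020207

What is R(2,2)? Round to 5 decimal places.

0.40087

R(1,1) = (4·0.4193180 − 0.4749220) / 3 = 0.4007833
R(2,1) = 0.4054762 + (0.4054762 − 0.4193180)/3 = 0.4008623
R(2,2) = 0.4008623 + (0.4008623 − 0.4007833)/15 = 0.4008676
(Column j=1 coincides with Simpson's rule on the same nodes.)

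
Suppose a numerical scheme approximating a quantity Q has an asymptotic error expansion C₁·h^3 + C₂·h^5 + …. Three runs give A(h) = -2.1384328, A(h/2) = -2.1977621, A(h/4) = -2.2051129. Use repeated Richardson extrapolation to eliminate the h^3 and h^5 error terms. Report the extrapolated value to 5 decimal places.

First eliminate the h^3 term (factor 2^3 = 8):
  B₁ = (8·(-2.1977621) − (-2.1384328))/7 = -2.2062377
  B₂ = (8·(-2.2051129) − (-2.1977621))/7 = -2.2061630
Then eliminate the h^5 term (factor 2^5 = 32):
  (32·(-2.2061630) − (-2.2062377))/31 = -2.2061606

-2.20616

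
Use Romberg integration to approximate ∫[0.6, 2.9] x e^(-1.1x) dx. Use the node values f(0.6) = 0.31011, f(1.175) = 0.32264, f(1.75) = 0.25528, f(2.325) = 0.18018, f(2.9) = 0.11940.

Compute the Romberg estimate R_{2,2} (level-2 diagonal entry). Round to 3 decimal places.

R_{0,0} (trapezoid, 1 panel, h=2.3000): 0.49394
R_{1,0} (trapezoid, 2 panels, h=1.1500): 0.54054
R_{2,0} (trapezoid, 4 panels, h=0.5750): 0.55939
R_{1,1} = 0.54054 + (0.54054 − 0.49394)/3 = 0.55607
R_{2,1} = 0.55939 + (0.55939 − 0.54054)/3 = 0.56567
R_{2,2} = 0.56567 + (0.56567 − 0.55607)/15 = 0.56631

0.566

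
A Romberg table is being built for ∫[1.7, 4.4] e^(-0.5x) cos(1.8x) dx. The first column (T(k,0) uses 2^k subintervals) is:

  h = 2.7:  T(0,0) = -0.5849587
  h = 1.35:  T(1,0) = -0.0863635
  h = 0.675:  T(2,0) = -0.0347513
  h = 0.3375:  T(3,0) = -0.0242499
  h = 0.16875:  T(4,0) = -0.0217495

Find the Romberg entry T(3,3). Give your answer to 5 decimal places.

-0.02091

T(1,1) = (4·(-0.0863635) − (-0.5849587)) / 3 = 0.0798349
T(2,1) = -0.0347513 + (-0.0347513 − (-0.0863635))/3 = -0.0175472
T(3,1) = -0.0242499 + (-0.0242499 − (-0.0347513))/3 = -0.0207494
T(2,2) = -0.0175472 + (-0.0175472 − 0.0798349)/15 = -0.0240393
T(3,2) = (16·(-0.0207494) − (-0.0175472)) / 15 = -0.0209629
T(3,3) = (64·(-0.0209629) − (-0.0240393)) / 63 = -0.0209141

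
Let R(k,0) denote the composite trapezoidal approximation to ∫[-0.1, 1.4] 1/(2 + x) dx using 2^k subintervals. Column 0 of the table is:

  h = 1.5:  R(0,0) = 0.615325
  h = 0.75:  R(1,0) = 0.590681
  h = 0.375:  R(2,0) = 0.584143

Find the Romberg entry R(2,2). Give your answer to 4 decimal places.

0.5819

R(1,1) = 0.590681 + (0.590681 − 0.615325)/3 = 0.582466
R(2,1) = (4·0.584143 − 0.590681) / 3 = 0.581964
R(2,2) = (16·0.581964 − 0.582466) / 15 = 0.581931
(Column j=1 coincides with Simpson's rule on the same nodes.)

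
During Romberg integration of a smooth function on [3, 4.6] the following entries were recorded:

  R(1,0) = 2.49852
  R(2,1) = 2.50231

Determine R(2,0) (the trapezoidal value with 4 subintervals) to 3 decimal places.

2.501

From R(2,1) = (4·R(2,0) − R(1,0))/3, solve for R(2,0):
4·R(2,0) = 3·2.50231 + 2.49852 = 10.00545
R(2,0) = 2.50136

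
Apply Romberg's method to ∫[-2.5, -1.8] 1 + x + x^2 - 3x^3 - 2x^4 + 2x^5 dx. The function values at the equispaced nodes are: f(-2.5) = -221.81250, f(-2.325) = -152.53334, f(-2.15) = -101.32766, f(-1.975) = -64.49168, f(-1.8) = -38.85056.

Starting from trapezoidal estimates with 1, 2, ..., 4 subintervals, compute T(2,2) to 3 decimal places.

-77.664

T(0,0) (trapezoid, 1 panel, h=0.7000): -91.23207
T(1,0) (trapezoid, 2 panels, h=0.3500): -81.08072
T(2,0) (trapezoid, 4 panels, h=0.1750): -78.51974
T(1,1) = -81.08072 + (-81.08072 − (-91.23207))/3 = -77.69694
T(2,1) = -78.51974 + (-78.51974 − (-81.08072))/3 = -77.66608
T(2,2) = -77.66608 + (-77.66608 − (-77.69694))/15 = -77.66402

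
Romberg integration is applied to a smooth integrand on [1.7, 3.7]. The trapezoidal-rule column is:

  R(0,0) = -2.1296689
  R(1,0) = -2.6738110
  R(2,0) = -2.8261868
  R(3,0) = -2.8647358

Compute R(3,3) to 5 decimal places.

-2.87761

Richardson extrapolation on the trapezoidal column (denominator 4−1=3):
R(1,1) = (4·(-2.6738110) − (-2.1296689)) / 3 = -2.8551917
R(2,1) = -2.8261868 + (-2.8261868 − (-2.6738110))/3 = -2.8769787
R(3,1) = (4·(-2.8647358) − (-2.8261868)) / 3 = -2.8775855
R(2,2) = (16·(-2.8769787) − (-2.8551917)) / 15 = -2.8784312
R(3,2) = -2.8775855 + (-2.8775855 − (-2.8769787))/15 = -2.8776260
R(3,3) = (64·(-2.8776260) − (-2.8784312)) / 63 = -2.8776132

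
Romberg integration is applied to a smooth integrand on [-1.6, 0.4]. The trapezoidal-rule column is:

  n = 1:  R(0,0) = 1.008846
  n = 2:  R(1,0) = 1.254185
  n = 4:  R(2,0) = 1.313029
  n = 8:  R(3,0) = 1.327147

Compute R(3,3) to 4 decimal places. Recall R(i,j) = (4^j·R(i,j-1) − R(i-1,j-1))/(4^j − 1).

Richardson extrapolation on the trapezoidal column (denominator 4−1=3):
R(1,1) = (4·1.254185 − 1.008846) / 3 = 1.335965
R(2,1) = (4·1.313029 − 1.254185) / 3 = 1.332644
R(3,1) = 1.327147 + (1.327147 − 1.313029)/3 = 1.331853
R(2,2) = 1.332644 + (1.332644 − 1.335965)/15 = 1.332423
R(3,2) = 1.331853 + (1.331853 − 1.332644)/15 = 1.331800
R(3,3) = (64·1.331800 − 1.332423) / 63 = 1.331790
(Column j=1 coincides with Simpson's rule on the same nodes.)

1.3318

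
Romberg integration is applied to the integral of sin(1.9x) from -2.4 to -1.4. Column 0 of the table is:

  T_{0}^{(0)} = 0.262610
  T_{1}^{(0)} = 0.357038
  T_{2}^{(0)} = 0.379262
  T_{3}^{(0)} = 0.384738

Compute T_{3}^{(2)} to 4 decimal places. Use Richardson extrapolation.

0.3866

T_{2}^{(1)} = (4·0.379262 − 0.357038) / 3 = 0.386670
T_{3}^{(1)} = (4·0.384738 − 0.379262) / 3 = 0.386563
T_{3}^{(2)} = 0.386563 + (0.386563 − 0.386670)/15 = 0.386556
(Column j=1 coincides with Simpson's rule on the same nodes.)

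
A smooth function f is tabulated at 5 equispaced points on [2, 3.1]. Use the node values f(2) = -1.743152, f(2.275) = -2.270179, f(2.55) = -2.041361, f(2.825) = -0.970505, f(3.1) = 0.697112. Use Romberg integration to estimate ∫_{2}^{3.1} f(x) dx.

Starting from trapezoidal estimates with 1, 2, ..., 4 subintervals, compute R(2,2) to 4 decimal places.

-1.6564

R(0,0) (trapezoid, 1 panel, h=1.1000): -0.575322
R(1,0) (trapezoid, 2 panels, h=0.5500): -1.410410
R(2,0) (trapezoid, 4 panels, h=0.2750): -1.596393
R(1,1) = -1.410410 + (-1.410410 − (-0.575322))/3 = -1.688773
R(2,1) = -1.596393 + (-1.596393 − (-1.410410))/3 = -1.658387
R(2,2) = -1.658387 + (-1.658387 − (-1.688773))/15 = -1.656361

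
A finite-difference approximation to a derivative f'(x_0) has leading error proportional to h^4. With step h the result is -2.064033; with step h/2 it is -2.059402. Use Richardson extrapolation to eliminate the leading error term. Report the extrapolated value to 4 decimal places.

-2.0591

The leading error scales as h^4; refining by a factor of 2 reduces it by 2^4 = 16.
Extrapolated value = (16·A(h/2) − A(h)) / (16 − 1)
= (16·(-2.059402) − (-2.064033)) / 15
= -30.886399 / 15 = -2.059093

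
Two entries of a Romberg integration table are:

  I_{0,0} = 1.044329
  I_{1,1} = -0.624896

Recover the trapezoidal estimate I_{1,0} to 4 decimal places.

From I_{1,1} = (4·I_{1,0} − I_{0,0})/3, solve for I_{1,0}:
4·I_{1,0} = 3·(-0.624896) + 1.044329 = -0.830359
I_{1,0} = -0.207590

-0.2076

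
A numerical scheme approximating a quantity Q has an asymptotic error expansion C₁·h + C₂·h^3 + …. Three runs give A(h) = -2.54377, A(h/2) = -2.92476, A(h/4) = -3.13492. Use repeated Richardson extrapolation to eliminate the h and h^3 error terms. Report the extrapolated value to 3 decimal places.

First eliminate the h term (factor 2^1 = 2):
  B₁ = (2·(-2.92476) − (-2.54377))/1 = -3.30575
  B₂ = (2·(-3.13492) − (-2.92476))/1 = -3.34508
Then eliminate the h^3 term (factor 2^3 = 8):
  (8·(-3.34508) − (-3.30575))/7 = -3.35070

-3.351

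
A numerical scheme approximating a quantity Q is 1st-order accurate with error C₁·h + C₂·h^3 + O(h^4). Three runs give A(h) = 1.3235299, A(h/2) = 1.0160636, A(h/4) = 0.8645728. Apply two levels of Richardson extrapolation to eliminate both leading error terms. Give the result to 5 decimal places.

0.71372

First eliminate the h term (factor 2^1 = 2):
  B₁ = (2·1.0160636 − 1.3235299)/1 = 0.7085973
  B₂ = (2·0.8645728 − 1.0160636)/1 = 0.7130820
Then eliminate the h^3 term (factor 2^3 = 8):
  (8·0.7130820 − 0.7085973)/7 = 0.7137227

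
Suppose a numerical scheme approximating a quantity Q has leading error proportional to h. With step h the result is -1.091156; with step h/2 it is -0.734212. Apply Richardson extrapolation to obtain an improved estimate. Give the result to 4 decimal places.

-0.3773

The leading error scales as h; refining by a factor of 2 reduces it by 2^1 = 2.
Extrapolated value = (2·A(h/2) − A(h)) / (2 − 1)
= (2·(-0.734212) − (-1.091156)) / 1
= -0.377268 / 1 = -0.377268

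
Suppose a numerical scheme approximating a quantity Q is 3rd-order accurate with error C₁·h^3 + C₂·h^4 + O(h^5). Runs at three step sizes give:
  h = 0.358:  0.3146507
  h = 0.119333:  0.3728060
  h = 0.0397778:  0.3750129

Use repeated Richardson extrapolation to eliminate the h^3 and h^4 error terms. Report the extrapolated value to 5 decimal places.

0.37510

First eliminate the h^3 term (factor 3^3 = 27):
  B₁ = (27·0.3728060 − 0.3146507)/26 = 0.3750427
  B₂ = (27·0.3750129 − 0.3728060)/26 = 0.3750978
Then eliminate the h^4 term (factor 3^4 = 81):
  (81·0.3750978 − 0.3750427)/80 = 0.3750985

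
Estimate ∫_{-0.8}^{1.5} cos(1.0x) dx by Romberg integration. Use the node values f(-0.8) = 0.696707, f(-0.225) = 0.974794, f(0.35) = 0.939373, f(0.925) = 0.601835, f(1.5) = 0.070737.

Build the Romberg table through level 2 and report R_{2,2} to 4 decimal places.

R_{0,0} (trapezoid, 1 panel, h=2.3000): 0.882561
R_{1,0} (trapezoid, 2 panels, h=1.1500): 1.521559
R_{2,0} (trapezoid, 4 panels, h=0.5750): 1.667341
R_{1,1} = 1.521559 + (1.521559 − 0.882561)/3 = 1.734558
R_{2,1} = 1.667341 + (1.667341 − 1.521559)/3 = 1.715935
R_{2,2} = 1.715935 + (1.715935 − 1.734558)/15 = 1.714693

1.7147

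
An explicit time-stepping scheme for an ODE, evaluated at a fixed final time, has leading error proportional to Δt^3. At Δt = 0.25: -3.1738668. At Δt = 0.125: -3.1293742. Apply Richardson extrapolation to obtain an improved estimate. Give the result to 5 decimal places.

The leading error scales as Δt^3; refining by a factor of 2 reduces it by 2^3 = 8.
Extrapolated value = (8·A(Δt/2) − A(Δt)) / (8 − 1)
= (8·(-3.1293742) − (-3.1738668)) / 7
= -21.8611268 / 7 = -3.1230181

-3.12302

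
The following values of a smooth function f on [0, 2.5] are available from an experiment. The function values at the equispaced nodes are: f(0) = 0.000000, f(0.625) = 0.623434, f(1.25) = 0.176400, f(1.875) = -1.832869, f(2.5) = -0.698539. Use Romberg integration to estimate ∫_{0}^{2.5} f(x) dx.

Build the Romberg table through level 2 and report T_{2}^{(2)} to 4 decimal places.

-1.1521

T_{0}^{(0)} (trapezoid, 1 panel, h=2.5000): -0.873174
T_{1}^{(0)} (trapezoid, 2 panels, h=1.2500): -0.216087
T_{2}^{(0)} (trapezoid, 4 panels, h=0.6250): -0.863940
T_{1}^{(1)} = -0.216087 + (-0.216087 − (-0.873174))/3 = 0.002942
T_{2}^{(1)} = -0.863940 + (-0.863940 − (-0.216087))/3 = -1.079891
T_{2}^{(2)} = -1.079891 + (-1.079891 − 0.002942)/15 = -1.152080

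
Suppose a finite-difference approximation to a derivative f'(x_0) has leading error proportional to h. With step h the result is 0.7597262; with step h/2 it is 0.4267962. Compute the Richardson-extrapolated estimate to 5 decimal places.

The leading error scales as h; refining by a factor of 2 reduces it by 2^1 = 2.
Extrapolated value = (2·A(h/2) − A(h)) / (2 − 1)
= (2·0.4267962 − 0.7597262) / 1
= 0.0938662 / 1 = 0.0938662

0.09387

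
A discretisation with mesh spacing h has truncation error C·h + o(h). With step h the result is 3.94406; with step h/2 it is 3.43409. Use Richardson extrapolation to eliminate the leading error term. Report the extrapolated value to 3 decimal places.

2.924

The leading error scales as h; refining by a factor of 2 reduces it by 2^1 = 2.
Extrapolated value = (2·A(h/2) − A(h)) / (2 − 1)
= (2·3.43409 − 3.94406) / 1
= 2.92412 / 1 = 2.92412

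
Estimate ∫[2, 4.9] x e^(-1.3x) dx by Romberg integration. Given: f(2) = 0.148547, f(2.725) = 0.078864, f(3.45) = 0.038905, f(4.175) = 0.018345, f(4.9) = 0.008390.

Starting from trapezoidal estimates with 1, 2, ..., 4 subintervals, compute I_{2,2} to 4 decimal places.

I_{0,0} (trapezoid, 1 panel, h=2.9000): 0.227559
I_{1,0} (trapezoid, 2 panels, h=1.4500): 0.170192
I_{2,0} (trapezoid, 4 panels, h=0.7250): 0.155572
I_{1,1} = 0.170192 + (0.170192 − 0.227559)/3 = 0.151070
I_{2,1} = 0.155572 + (0.155572 − 0.170192)/3 = 0.150699
I_{2,2} = 0.150699 + (0.150699 − 0.151070)/15 = 0.150674

0.1507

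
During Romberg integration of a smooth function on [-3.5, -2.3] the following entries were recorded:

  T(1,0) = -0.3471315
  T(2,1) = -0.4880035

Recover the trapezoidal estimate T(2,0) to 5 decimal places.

From T(2,1) = (4·T(2,0) − T(1,0))/3, solve for T(2,0):
4·T(2,0) = 3·(-0.4880035) + (-0.3471315) = -1.8111420
T(2,0) = -0.4527855

-0.45279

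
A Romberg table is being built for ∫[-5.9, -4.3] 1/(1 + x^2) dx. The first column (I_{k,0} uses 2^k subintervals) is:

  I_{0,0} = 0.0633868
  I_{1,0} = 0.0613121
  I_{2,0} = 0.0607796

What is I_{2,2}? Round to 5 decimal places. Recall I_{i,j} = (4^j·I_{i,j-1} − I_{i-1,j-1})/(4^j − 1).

0.06060

Richardson extrapolation on the trapezoidal column (denominator 4−1=3):
I_{1,1} = (4·0.0613121 − 0.0633868) / 3 = 0.0606205
I_{2,1} = 0.0607796 + (0.0607796 − 0.0613121)/3 = 0.0606021
I_{2,2} = (16·0.0606021 − 0.0606205) / 15 = 0.0606009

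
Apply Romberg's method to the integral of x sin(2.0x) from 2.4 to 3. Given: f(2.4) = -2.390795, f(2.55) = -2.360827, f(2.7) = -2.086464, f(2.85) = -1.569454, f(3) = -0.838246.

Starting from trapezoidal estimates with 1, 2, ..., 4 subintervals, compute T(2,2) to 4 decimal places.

-1.1561

T(0,0) (trapezoid, 1 panel, h=0.6000): -0.968712
T(1,0) (trapezoid, 2 panels, h=0.3000): -1.110295
T(2,0) (trapezoid, 4 panels, h=0.1500): -1.144690
T(1,1) = -1.110295 + (-1.110295 − (-0.968712))/3 = -1.157489
T(2,1) = -1.144690 + (-1.144690 − (-1.110295))/3 = -1.156155
T(2,2) = -1.156155 + (-1.156155 − (-1.157489))/15 = -1.156066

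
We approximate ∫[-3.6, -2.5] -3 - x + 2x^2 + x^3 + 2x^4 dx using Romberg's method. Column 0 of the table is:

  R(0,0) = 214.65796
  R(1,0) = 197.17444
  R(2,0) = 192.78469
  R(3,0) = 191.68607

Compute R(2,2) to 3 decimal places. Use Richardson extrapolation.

191.320

Richardson extrapolation on the trapezoidal column (denominator 4−1=3):
R(1,1) = 197.17444 + (197.17444 − 214.65796)/3 = 191.34660
R(2,1) = 192.78469 + (192.78469 − 197.17444)/3 = 191.32144
R(2,2) = 191.32144 + (191.32144 − 191.34660)/15 = 191.31976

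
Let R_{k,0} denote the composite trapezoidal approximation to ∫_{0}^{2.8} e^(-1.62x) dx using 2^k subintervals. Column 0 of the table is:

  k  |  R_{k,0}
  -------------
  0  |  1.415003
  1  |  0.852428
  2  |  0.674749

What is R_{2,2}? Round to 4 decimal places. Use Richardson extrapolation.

R_{1,1} = (4·0.852428 − 1.415003) / 3 = 0.664903
R_{2,1} = 0.674749 + (0.674749 − 0.852428)/3 = 0.615523
R_{2,2} = (16·0.615523 − 0.664903) / 15 = 0.612231

0.6122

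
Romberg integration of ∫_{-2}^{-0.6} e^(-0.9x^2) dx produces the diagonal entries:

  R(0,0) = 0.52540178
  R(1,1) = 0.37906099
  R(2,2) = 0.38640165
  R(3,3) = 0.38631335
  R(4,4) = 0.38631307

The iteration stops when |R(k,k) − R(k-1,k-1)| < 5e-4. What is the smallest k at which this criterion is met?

k = 3

|R(1,1) − R(0,0)| = 0.14634079 ≥ 5e-4
|R(2,2) − R(1,1)| = 0.00734066 ≥ 5e-4
|R(3,3) − R(2,2)| = 0.00008830 < 5e-4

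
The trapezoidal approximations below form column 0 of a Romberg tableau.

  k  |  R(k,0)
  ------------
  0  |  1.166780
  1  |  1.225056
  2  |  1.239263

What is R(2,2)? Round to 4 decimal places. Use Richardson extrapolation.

1.2440

Richardson extrapolation on the trapezoidal column (denominator 4−1=3):
R(1,1) = (4·1.225056 − 1.166780) / 3 = 1.244481
R(2,1) = (4·1.239263 − 1.225056) / 3 = 1.243999
R(2,2) = 1.243999 + (1.243999 − 1.244481)/15 = 1.243967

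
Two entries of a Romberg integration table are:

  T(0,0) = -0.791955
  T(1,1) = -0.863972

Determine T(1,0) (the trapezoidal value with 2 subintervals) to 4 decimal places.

From T(1,1) = (4·T(1,0) − T(0,0))/3, solve for T(1,0):
4·T(1,0) = 3·(-0.863972) + (-0.791955) = -3.383871
T(1,0) = -0.845968

-0.8460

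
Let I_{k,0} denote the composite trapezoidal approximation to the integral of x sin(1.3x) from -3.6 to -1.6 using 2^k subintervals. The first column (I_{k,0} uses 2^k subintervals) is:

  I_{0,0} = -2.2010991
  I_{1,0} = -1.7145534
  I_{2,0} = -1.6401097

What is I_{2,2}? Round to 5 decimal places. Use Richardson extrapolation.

Richardson extrapolation on the trapezoidal column (denominator 4−1=3):
I_{1,1} = -1.7145534 + (-1.7145534 − (-2.2010991))/3 = -1.5523715
I_{2,1} = (4·(-1.6401097) − (-1.7145534)) / 3 = -1.6152951
I_{2,2} = -1.6152951 + (-1.6152951 − (-1.5523715))/15 = -1.6194900

-1.61949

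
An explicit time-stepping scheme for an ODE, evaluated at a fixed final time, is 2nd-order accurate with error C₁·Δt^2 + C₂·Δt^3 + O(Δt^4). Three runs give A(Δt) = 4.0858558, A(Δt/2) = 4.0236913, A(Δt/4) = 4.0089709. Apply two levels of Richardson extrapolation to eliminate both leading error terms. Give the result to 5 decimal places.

4.00422

First eliminate the Δt^2 term (factor 2^2 = 4):
  B₁ = (4·4.0236913 − 4.0858558)/3 = 4.0029698
  B₂ = (4·4.0089709 − 4.0236913)/3 = 4.0040641
Then eliminate the Δt^3 term (factor 2^3 = 8):
  (8·4.0040641 − 4.0029698)/7 = 4.0042204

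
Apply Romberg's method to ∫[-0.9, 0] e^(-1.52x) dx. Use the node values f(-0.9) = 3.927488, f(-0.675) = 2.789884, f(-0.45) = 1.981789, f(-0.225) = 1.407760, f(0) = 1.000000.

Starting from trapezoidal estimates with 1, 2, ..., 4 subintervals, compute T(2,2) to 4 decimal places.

1.9260

T(0,0) (trapezoid, 1 panel, h=0.9000): 2.217370
T(1,0) (trapezoid, 2 panels, h=0.4500): 2.000490
T(2,0) (trapezoid, 4 panels, h=0.2250): 1.944715
T(1,1) = 2.000490 + (2.000490 − 2.217370)/3 = 1.928197
T(2,1) = 1.944715 + (1.944715 − 2.000490)/3 = 1.926123
T(2,2) = 1.926123 + (1.926123 − 1.928197)/15 = 1.925985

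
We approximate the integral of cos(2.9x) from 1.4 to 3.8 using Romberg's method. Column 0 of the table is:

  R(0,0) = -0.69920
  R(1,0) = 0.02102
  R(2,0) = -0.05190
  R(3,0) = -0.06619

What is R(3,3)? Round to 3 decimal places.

Richardson extrapolation on the trapezoidal column (denominator 4−1=3):
R(1,1) = (4·0.02102 − (-0.69920)) / 3 = 0.26109
R(2,1) = (4·(-0.05190) − 0.02102) / 3 = -0.07621
R(3,1) = (4·(-0.06619) − (-0.05190)) / 3 = -0.07095
R(2,2) = (16·(-0.07621) − 0.26109) / 15 = -0.09870
R(3,2) = -0.07095 + (-0.07095 − (-0.07621))/15 = -0.07060
R(3,3) = -0.07060 + (-0.07060 − (-0.09870))/63 = -0.07015

-0.070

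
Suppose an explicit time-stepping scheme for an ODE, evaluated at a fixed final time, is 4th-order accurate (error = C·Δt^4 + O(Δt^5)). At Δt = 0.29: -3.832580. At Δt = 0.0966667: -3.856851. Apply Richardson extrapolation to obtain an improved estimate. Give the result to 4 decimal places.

-3.8572

The leading error scales as Δt^4; refining by a factor of 3 reduces it by 3^4 = 81.
Extrapolated value = (81·A(Δt/3) − A(Δt)) / (81 − 1)
= (81·(-3.856851) − (-3.832580)) / 80
= -308.572351 / 80 = -3.857154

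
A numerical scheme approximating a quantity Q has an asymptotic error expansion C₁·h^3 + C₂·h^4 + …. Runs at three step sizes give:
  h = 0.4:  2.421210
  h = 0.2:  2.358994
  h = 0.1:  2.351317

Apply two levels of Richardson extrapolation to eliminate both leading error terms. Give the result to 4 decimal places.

First eliminate the h^3 term (factor 2^3 = 8):
  B₁ = (8·2.358994 − 2.421210)/7 = 2.350106
  B₂ = (8·2.351317 − 2.358994)/7 = 2.350220
Then eliminate the h^4 term (factor 2^4 = 16):
  (16·2.350220 − 2.350106)/15 = 2.350228

2.3502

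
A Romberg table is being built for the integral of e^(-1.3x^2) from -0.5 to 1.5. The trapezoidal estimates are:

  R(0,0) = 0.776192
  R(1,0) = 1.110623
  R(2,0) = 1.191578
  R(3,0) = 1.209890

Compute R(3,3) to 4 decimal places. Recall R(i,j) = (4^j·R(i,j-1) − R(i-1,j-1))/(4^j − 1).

1.2158

R(1,1) = (4·1.110623 − 0.776192) / 3 = 1.222100
R(2,1) = (4·1.191578 − 1.110623) / 3 = 1.218563
R(3,1) = (4·1.209890 − 1.191578) / 3 = 1.215994
R(2,2) = 1.218563 + (1.218563 − 1.222100)/15 = 1.218327
R(3,2) = 1.215994 + (1.215994 − 1.218563)/15 = 1.215823
R(3,3) = 1.215823 + (1.215823 − 1.218327)/63 = 1.215783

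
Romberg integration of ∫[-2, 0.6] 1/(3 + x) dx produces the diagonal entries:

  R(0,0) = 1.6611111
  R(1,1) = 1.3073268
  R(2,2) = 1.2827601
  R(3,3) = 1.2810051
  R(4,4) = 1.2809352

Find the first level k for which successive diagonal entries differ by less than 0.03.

|R(1,1) − R(0,0)| = 0.3537843 ≥ 0.03
|R(2,2) − R(1,1)| = 0.0245667 < 0.03

k = 2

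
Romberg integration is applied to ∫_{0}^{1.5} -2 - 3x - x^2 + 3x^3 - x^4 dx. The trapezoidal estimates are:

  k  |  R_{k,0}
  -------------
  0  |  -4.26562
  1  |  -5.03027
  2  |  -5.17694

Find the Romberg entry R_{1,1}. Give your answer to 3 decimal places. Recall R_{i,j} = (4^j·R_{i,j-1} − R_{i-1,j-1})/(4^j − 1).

Richardson extrapolation on the trapezoidal column (denominator 4−1=3):
R_{1,1} = -5.03027 + (-5.03027 − (-4.26562))/3 = -5.28515

-5.285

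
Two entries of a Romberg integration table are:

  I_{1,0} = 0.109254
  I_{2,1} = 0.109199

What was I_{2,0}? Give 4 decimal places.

0.1092

From I_{2,1} = (4·I_{2,0} − I_{1,0})/3, solve for I_{2,0}:
4·I_{2,0} = 3·0.109199 + 0.109254 = 0.436851
I_{2,0} = 0.109213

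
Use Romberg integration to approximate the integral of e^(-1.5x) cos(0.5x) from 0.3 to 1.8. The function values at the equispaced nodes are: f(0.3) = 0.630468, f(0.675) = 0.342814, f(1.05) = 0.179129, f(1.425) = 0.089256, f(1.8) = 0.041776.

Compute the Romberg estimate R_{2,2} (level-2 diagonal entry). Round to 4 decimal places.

0.3447

R_{0,0} (trapezoid, 1 panel, h=1.5000): 0.504183
R_{1,0} (trapezoid, 2 panels, h=0.7500): 0.386438
R_{2,0} (trapezoid, 4 panels, h=0.3750): 0.355245
R_{1,1} = 0.386438 + (0.386438 − 0.504183)/3 = 0.347190
R_{2,1} = 0.355245 + (0.355245 − 0.386438)/3 = 0.344847
R_{2,2} = 0.344847 + (0.344847 − 0.347190)/15 = 0.344691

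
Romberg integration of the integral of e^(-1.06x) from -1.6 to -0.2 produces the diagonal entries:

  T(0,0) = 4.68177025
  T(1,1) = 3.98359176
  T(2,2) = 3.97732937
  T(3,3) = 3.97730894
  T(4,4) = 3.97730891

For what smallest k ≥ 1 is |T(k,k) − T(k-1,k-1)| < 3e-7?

|T(1,1) − T(0,0)| = 0.69817849 ≥ 3e-7
|T(2,2) − T(1,1)| = 0.00626239 ≥ 3e-7
|T(3,3) − T(2,2)| = 0.00002043 ≥ 3e-7
|T(4,4) − T(3,3)| = 0.00000003 < 3e-7

k = 4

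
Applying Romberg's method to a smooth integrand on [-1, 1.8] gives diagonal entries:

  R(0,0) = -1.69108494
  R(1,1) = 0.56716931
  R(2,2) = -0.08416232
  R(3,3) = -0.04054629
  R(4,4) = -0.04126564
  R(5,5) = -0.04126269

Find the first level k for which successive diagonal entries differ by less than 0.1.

k = 3

|R(1,1) − R(0,0)| = 2.25825425 ≥ 0.1
|R(2,2) − R(1,1)| = 0.65133163 ≥ 0.1
|R(3,3) − R(2,2)| = 0.04361603 < 0.1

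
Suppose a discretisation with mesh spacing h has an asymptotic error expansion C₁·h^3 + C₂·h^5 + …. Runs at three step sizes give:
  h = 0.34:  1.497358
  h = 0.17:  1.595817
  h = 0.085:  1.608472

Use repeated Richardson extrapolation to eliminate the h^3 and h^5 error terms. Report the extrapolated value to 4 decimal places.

1.6103

First eliminate the h^3 term (factor 2^3 = 8):
  B₁ = (8·1.595817 − 1.497358)/7 = 1.609883
  B₂ = (8·1.608472 − 1.595817)/7 = 1.610280
Then eliminate the h^5 term (factor 2^5 = 32):
  (32·1.610280 − 1.609883)/31 = 1.610293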